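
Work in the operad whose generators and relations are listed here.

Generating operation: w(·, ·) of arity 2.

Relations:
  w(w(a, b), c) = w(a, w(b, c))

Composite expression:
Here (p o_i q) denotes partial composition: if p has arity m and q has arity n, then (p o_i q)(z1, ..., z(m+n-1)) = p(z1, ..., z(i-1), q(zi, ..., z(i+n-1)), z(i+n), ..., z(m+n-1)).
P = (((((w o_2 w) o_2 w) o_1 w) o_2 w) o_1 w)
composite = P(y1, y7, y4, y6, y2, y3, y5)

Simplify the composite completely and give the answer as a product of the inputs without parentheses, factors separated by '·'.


All parenthesizations of w agree; list the y-inputs left to right.
w(y1, y7) collapses to y1 · y7
w(y4, y6) collapses to y4 · y6
w(w(y1, y7), w(y4, y6)) collapses to y1 · y7 · y4 · y6
w(y2, y3) collapses to y2 · y3
w(w(y2, y3), y5) collapses to y2 · y3 · y5
w(w(w(y1, y7), w(y4, y6)), w(w(y2, y3), y5)) collapses to y1 · y7 · y4 · y6 · y2 · y3 · y5

y1 · y7 · y4 · y6 · y2 · y3 · y5


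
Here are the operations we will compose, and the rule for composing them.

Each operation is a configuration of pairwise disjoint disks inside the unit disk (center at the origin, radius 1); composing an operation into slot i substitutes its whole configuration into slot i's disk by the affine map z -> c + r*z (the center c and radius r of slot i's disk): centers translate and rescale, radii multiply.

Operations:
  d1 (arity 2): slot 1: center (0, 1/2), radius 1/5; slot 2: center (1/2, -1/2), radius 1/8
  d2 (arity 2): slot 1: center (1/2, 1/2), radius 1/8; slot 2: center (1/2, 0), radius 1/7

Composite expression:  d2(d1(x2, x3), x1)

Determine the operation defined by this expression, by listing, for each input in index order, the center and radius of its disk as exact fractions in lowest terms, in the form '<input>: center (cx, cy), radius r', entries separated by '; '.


x1: center (1/2, 0), radius 1/7; x2: center (1/2, 9/16), radius 1/40; x3: center (9/16, 7/16), radius 1/64

Follow each x-input down from d2: c' goes to c + r*c', radius to r*r'.
input x2: composing its 2 substitution steps yields center (1/2, 9/16), radius 1/40
input x3: composing its 2 substitution steps yields center (9/16, 7/16), radius 1/64
input x1: composing its 1 substitution step yields center (1/2, 0), radius 1/7


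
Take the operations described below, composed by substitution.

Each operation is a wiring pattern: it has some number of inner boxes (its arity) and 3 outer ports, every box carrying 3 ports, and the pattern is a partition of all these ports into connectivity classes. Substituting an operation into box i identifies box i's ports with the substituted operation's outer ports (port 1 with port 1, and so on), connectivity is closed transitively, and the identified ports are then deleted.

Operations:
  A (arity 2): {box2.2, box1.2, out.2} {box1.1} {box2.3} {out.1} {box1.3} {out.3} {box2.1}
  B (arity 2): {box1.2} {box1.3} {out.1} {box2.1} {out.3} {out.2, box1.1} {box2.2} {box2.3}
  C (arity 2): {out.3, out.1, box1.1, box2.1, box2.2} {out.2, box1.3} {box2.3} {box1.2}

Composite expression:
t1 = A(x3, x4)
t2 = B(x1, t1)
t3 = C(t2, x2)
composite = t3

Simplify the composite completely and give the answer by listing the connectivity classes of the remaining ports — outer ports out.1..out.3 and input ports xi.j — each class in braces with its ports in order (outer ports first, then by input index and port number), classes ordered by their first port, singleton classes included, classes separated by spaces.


{out.1, out.3, x2.1, x2.2} {out.2} {x1.1} {x1.2} {x1.3} {x2.3} {x3.1} {x3.2, x4.2} {x3.3} {x4.1} {x4.3}

Substituting into C glues patterns; closure does the rest.
composing A on (x3, x4), with out.j its own outer ports: {out.1} {out.2, x3.2, x4.2} {out.3} {x3.1} {x3.3} {x4.1} {x4.3}
composing B on (x1, x3, x4), with out.j its own outer ports: {out.1} {out.2, x1.1} {out.3} {x1.2} {x1.3} {x3.1} {x3.2, x4.2} {x3.3} {x4.1} {x4.3}
composing C on (x1, x3, x4, x2), with out.j its own outer ports: {out.1, out.3, x2.1, x2.2} {out.2} {x1.1} {x1.2} {x1.3} {x2.3} {x3.1} {x3.2, x4.2} {x3.3} {x4.1} {x4.3}


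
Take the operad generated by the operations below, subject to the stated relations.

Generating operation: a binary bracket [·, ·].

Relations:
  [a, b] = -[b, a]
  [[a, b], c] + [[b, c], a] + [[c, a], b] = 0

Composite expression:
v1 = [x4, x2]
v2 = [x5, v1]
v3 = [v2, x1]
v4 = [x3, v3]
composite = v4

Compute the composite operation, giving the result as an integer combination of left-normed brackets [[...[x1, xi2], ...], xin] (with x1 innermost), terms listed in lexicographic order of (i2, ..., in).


[[[[x1, x2], x4], x5], x3] - [[[[x1, x4], x2], x5], x3] - [[[[x1, x5], x2], x4], x3] + [[[[x1, x5], x4], x2], x3]

Antisymmetry and Jacobi reduce to x1-anchored left-normed brackets.
Composite bracket: [x3, [[x5, [x4, x2]], x1]]
Applying ab - ba throughout gives 16 signed words (2^4 = 16).
Only words starting with x1 matter:
  x1x2x4x5x3 appears with sign +1, giving the term +[[[[x1, x2], x4], x5], x3]
  x1x4x2x5x3 appears with sign -1, giving the term -[[[[x1, x4], x2], x5], x3]
  x1x5x2x4x3 appears with sign -1, giving the term -[[[[x1, x5], x2], x4], x3]
  x1x5x4x2x3 appears with sign +1, giving the term +[[[[x1, x5], x4], x2], x3]


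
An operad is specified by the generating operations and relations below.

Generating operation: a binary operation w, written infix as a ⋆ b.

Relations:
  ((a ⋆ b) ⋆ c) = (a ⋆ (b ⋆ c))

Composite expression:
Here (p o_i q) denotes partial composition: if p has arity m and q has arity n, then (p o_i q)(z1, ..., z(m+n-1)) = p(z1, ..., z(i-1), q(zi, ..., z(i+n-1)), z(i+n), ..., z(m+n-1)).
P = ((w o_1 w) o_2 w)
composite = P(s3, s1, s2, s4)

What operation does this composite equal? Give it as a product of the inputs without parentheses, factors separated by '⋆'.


Under associativity of w, the answer is the s's in reading order.
(s1 ⋆ s2) flattens to s1 ⋆ s2
(s3 ⋆ (s1 ⋆ s2)) flattens to s3 ⋆ s1 ⋆ s2
((s3 ⋆ (s1 ⋆ s2)) ⋆ s4) flattens to s3 ⋆ s1 ⋆ s2 ⋆ s4

s3 ⋆ s1 ⋆ s2 ⋆ s4


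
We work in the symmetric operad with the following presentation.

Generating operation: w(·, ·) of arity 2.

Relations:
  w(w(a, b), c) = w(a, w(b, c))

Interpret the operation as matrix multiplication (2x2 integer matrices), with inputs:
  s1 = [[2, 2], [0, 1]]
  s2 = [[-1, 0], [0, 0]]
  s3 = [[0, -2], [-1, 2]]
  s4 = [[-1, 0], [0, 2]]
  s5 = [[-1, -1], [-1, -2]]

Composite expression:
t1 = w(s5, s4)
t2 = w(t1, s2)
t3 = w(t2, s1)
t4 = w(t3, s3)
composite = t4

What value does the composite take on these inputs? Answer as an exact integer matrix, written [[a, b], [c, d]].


[[2, 0], [2, 0]]


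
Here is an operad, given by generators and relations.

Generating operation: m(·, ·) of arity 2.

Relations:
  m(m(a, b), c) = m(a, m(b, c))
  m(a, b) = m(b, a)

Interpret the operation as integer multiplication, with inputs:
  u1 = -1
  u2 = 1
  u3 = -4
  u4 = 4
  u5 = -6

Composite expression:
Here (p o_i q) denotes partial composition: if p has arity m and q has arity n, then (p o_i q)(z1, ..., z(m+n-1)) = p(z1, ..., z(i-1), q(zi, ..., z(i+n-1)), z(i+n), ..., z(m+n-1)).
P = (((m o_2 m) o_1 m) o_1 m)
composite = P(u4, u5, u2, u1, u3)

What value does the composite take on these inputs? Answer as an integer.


m(u4, u5) = -24
m(m(u4, u5), u2) = -24
m(u1, u3) = 4
m(m(m(u4, u5), u2), m(u1, u3)) = -96

-96


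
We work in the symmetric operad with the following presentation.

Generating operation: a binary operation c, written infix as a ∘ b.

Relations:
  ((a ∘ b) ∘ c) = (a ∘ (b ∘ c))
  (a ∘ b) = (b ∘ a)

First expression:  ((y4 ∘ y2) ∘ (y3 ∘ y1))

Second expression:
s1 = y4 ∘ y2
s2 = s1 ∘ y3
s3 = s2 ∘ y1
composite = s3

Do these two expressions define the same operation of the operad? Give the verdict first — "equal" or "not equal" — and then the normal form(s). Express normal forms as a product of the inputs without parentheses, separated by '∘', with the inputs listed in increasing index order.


In normal form, the first expression is y1 ∘ y2 ∘ y3 ∘ y4
In normal form, the second expression is y1 ∘ y2 ∘ y3 ∘ y4
The forms coincide; equal.

equal: each reduces to y1 ∘ y2 ∘ y3 ∘ y4


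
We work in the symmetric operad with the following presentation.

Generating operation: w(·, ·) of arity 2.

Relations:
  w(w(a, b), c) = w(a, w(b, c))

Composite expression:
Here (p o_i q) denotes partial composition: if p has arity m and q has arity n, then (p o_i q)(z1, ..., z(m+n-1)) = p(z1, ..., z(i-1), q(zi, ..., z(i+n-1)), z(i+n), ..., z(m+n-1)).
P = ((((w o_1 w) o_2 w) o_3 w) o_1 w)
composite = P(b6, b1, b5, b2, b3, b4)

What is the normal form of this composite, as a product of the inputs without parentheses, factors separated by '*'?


b6 * b1 * b5 * b2 * b3 * b4

Associativity of w dissolves the nesting; only the b-input order survives.
w(b6, b1) linearizes to b6 * b1
w(b2, b3) linearizes to b2 * b3
w(b5, w(b2, b3)) linearizes to b5 * b2 * b3
w(w(b6, b1), w(b5, w(b2, b3))) linearizes to b6 * b1 * b5 * b2 * b3
w(w(w(b6, b1), w(b5, w(b2, b3))), b4) linearizes to b6 * b1 * b5 * b2 * b3 * b4


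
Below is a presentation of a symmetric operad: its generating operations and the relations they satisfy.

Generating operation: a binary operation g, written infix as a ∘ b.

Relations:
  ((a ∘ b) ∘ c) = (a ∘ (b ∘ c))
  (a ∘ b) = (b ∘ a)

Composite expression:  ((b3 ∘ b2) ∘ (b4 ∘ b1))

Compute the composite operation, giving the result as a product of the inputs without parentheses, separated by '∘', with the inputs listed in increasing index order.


Any arrangement under g is one operation, so sort the b-inputs.
(b3 ∘ b2) unparenthesizes to b3 ∘ b2
(b4 ∘ b1) unparenthesizes to b4 ∘ b1
((b3 ∘ b2) ∘ (b4 ∘ b1)) unparenthesizes to b3 ∘ b2 ∘ b4 ∘ b1
commutativity sorts the factors: b1 ∘ b2 ∘ b3 ∘ b4

b1 ∘ b2 ∘ b3 ∘ b4


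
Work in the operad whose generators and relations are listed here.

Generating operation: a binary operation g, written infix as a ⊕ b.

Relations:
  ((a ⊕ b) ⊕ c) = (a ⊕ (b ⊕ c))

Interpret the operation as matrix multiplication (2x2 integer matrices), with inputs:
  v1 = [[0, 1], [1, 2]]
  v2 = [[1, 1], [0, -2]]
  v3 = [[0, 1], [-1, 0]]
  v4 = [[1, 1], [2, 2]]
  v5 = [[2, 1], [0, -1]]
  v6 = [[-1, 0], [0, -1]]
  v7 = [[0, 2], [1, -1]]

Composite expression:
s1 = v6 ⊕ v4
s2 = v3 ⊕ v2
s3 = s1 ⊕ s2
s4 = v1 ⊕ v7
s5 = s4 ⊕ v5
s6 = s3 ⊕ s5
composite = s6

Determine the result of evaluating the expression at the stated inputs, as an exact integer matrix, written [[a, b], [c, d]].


(v6 ⊕ v4) = [[-1, -1], [-2, -2]]
(v3 ⊕ v2) = [[0, -2], [-1, -1]]
((v6 ⊕ v4) ⊕ (v3 ⊕ v2)) = [[1, 3], [2, 6]]
(v1 ⊕ v7) = [[1, -1], [2, 0]]
((v1 ⊕ v7) ⊕ v5) = [[2, 2], [4, 2]]
(((v6 ⊕ v4) ⊕ (v3 ⊕ v2)) ⊕ ((v1 ⊕ v7) ⊕ v5)) = [[14, 8], [28, 16]]

[[14, 8], [28, 16]]


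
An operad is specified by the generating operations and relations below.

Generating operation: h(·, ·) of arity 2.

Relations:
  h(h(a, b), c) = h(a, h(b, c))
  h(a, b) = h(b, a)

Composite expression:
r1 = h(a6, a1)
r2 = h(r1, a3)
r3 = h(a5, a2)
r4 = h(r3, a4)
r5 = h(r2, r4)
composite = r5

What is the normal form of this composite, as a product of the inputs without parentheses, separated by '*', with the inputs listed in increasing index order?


a1 * a2 * a3 * a4 * a5 * a6

Key point: h commutes, so take the a-inputs in any fixed order.
h(a6, a1) linearizes to a6 * a1
h(h(a6, a1), a3) linearizes to a6 * a1 * a3
h(a5, a2) linearizes to a5 * a2
h(h(a5, a2), a4) linearizes to a5 * a2 * a4
h(h(h(a6, a1), a3), h(h(a5, a2), a4)) linearizes to a6 * a1 * a3 * a5 * a2 * a4
reordering the factors by index: a1 * a2 * a3 * a4 * a5 * a6


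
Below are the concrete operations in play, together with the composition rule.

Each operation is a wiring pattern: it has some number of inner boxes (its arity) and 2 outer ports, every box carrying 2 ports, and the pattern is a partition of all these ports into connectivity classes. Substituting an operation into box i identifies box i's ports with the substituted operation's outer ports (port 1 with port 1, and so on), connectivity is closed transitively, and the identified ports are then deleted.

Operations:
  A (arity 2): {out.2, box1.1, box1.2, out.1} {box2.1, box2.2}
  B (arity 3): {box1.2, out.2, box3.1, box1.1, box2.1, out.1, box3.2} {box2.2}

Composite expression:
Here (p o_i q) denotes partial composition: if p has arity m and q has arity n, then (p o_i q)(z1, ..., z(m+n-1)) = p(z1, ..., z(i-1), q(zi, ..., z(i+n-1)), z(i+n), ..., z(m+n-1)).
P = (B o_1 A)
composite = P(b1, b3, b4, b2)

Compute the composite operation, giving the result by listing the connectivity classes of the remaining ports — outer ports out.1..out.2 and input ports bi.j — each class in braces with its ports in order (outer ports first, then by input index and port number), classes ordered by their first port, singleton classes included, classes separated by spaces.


{out.1, out.2, b1.1, b1.2, b2.1, b2.2, b4.1} {b3.1, b3.2} {b4.2}


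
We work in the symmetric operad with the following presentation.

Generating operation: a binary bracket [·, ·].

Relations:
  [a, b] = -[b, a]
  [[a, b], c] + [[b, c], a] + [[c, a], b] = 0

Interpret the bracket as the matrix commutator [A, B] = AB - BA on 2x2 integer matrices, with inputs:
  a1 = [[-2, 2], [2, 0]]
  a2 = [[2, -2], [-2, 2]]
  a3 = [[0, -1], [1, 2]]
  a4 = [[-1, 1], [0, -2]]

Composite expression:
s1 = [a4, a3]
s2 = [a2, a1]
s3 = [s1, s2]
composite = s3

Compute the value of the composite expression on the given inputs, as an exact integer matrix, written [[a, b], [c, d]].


[a4, a3] = [[1, 1], [-1, -1]]
[a2, a1] = [[0, -4], [4, 0]]
[[a4, a3], [a2, a1]] = [[0, -8], [-8, 0]]

[[0, -8], [-8, 0]]


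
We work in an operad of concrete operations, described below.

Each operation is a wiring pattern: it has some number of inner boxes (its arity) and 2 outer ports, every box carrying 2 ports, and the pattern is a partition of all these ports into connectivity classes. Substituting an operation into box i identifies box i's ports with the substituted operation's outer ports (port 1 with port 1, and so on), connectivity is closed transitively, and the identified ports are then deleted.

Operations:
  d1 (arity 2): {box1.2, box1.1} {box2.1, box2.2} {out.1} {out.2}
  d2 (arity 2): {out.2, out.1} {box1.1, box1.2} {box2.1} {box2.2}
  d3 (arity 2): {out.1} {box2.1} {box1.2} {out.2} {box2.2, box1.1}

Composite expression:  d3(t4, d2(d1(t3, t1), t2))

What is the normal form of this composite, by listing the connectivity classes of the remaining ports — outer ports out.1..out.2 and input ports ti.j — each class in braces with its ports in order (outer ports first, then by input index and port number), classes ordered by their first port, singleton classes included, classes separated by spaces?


Reachability decides: close wires over d3-identified ports.
through d1, on inputs (t3, t1): {out.1} {out.2} {t1.1, t1.2} {t3.1, t3.2} (out.j = stage outer ports)
through d2, on inputs (t3, t1, t2): {out.1, out.2} {t1.1, t1.2} {t2.1} {t2.2} {t3.1, t3.2} (out.j = stage outer ports)
through d3, on inputs (t4, t3, t1, t2): {out.1} {out.2} {t1.1, t1.2} {t2.1} {t2.2} {t3.1, t3.2} {t4.1} {t4.2} (out.j = stage outer ports)

{out.1} {out.2} {t1.1, t1.2} {t2.1} {t2.2} {t3.1, t3.2} {t4.1} {t4.2}


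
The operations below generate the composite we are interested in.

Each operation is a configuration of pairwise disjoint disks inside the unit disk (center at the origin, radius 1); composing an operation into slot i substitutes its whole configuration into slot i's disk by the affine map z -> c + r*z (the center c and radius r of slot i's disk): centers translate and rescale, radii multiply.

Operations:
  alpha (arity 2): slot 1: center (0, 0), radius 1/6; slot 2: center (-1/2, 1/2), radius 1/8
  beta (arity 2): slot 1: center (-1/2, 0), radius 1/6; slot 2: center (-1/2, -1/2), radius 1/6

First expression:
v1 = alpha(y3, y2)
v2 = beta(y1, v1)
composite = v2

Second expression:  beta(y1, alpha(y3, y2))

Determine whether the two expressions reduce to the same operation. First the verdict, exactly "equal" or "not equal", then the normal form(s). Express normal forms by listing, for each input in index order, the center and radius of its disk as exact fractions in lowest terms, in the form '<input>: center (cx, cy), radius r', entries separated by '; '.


equal; both compose to y1: center (-1/2, 0), radius 1/6; y2: center (-7/12, -5/12), radius 1/48; y3: center (-1/2, -1/2), radius 1/36


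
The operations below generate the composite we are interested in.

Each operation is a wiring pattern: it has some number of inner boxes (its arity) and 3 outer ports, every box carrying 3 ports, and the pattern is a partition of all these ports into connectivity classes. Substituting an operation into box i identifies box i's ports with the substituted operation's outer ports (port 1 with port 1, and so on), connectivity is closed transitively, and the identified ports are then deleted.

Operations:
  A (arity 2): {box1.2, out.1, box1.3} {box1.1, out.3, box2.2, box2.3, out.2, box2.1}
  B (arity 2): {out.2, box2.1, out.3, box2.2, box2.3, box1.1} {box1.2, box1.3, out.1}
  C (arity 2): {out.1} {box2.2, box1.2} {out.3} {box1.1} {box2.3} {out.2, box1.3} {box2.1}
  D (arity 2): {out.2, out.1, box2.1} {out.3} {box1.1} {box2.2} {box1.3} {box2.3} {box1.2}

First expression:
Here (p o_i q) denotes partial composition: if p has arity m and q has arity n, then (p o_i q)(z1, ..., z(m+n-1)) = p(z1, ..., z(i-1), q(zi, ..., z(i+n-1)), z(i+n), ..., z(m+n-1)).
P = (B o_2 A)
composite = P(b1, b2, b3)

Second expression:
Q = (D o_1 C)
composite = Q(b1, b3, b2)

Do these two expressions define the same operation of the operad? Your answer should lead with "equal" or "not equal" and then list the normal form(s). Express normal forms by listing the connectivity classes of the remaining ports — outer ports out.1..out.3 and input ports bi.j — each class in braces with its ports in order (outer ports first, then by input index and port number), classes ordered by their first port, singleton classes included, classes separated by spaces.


not equal; the first gives {out.1, b1.2, b1.3} {out.2, out.3, b1.1, b2.1, b2.2, b2.3, b3.1, b3.2, b3.3} and the second {out.1, out.2, b2.1} {out.3} {b1.1} {b1.2, b3.2} {b1.3} {b2.2} {b2.3} {b3.1} {b3.3}


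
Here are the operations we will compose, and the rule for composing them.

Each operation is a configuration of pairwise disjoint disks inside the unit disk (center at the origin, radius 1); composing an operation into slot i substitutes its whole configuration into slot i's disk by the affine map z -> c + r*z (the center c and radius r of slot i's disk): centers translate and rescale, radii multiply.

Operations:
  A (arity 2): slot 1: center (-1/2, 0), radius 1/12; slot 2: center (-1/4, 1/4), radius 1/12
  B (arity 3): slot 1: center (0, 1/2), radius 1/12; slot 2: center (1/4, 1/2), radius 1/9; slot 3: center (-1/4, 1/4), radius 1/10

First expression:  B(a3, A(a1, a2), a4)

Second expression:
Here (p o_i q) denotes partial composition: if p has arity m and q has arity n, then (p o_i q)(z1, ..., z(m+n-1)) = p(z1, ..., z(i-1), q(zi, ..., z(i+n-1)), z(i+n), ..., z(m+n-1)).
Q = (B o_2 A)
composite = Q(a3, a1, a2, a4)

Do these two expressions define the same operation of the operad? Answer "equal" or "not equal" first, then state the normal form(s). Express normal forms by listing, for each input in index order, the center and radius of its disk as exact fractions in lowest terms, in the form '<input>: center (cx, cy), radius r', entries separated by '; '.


The first composite normalizes to a1: center (7/36, 1/2), radius 1/108; a2: center (2/9, 19/36), radius 1/108; a3: center (0, 1/2), radius 1/12; a4: center (-1/4, 1/4), radius 1/10
The second composite normalizes to a1: center (7/36, 1/2), radius 1/108; a2: center (2/9, 19/36), radius 1/108; a3: center (0, 1/2), radius 1/12; a4: center (-1/4, 1/4), radius 1/10
Both agree, so they are equal.

equal; the common form is a1: center (7/36, 1/2), radius 1/108; a2: center (2/9, 19/36), radius 1/108; a3: center (0, 1/2), radius 1/12; a4: center (-1/4, 1/4), radius 1/10


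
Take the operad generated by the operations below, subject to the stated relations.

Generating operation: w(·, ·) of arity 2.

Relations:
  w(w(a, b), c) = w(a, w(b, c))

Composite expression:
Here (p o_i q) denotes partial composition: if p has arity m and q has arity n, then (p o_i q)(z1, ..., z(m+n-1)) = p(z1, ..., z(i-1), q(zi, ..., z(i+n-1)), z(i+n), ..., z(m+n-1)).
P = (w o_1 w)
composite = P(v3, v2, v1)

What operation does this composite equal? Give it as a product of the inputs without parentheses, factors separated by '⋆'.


Key point: w is associative — brackets drop, the v-order remains.
w(v3, v2) flattens to v3 ⋆ v2
w(w(v3, v2), v1) flattens to v3 ⋆ v2 ⋆ v1

v3 ⋆ v2 ⋆ v1


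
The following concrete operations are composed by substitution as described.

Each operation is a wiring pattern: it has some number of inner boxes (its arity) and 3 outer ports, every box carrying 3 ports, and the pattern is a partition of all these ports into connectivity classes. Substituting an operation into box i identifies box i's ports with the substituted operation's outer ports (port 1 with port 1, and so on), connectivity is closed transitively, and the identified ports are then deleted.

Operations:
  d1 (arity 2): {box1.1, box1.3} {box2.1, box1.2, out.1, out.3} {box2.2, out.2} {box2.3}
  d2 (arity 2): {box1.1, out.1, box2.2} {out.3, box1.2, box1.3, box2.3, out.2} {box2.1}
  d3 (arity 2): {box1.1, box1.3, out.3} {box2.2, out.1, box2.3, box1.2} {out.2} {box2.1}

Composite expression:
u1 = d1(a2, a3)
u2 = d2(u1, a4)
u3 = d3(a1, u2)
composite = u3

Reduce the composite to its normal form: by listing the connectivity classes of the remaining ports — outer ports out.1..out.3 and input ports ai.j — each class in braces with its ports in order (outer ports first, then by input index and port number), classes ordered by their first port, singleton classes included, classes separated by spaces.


Connectivity passes through glued d3-boundaries; trace each wire chain.
through d1, on inputs (a2, a3): {out.1, out.3, a2.2, a3.1} {out.2, a3.2} {a2.1, a2.3} {a3.3} (out.j = stage outer ports)
through d2, on inputs (a2, a3, a4): {out.1, out.2, out.3, a2.2, a3.1, a3.2, a4.2, a4.3} {a2.1, a2.3} {a3.3} {a4.1} (out.j = stage outer ports)
through d3, on inputs (a1, a2, a3, a4): {out.1, a1.2, a2.2, a3.1, a3.2, a4.2, a4.3} {out.2} {out.3, a1.1, a1.3} {a2.1, a2.3} {a3.3} {a4.1} (out.j = stage outer ports)

{out.1, a1.2, a2.2, a3.1, a3.2, a4.2, a4.3} {out.2} {out.3, a1.1, a1.3} {a2.1, a2.3} {a3.3} {a4.1}


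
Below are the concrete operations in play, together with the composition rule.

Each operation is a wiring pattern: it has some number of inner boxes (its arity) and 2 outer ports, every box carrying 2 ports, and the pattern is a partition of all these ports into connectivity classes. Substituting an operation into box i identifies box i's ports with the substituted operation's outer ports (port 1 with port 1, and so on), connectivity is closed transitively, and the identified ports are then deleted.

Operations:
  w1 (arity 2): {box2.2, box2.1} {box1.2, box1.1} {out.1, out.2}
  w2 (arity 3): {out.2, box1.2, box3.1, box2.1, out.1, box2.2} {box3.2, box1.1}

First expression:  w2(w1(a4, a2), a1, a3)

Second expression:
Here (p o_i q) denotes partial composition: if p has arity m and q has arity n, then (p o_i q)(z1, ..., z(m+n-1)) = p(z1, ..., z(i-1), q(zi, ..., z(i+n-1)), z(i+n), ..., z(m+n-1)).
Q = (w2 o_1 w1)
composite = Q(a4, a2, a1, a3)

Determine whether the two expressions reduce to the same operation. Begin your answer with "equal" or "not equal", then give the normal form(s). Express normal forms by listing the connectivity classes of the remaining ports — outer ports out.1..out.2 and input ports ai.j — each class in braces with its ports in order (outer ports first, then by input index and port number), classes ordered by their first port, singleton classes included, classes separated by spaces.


equal; the common form is {out.1, out.2, a1.1, a1.2, a3.1, a3.2} {a2.1, a2.2} {a4.1, a4.2}


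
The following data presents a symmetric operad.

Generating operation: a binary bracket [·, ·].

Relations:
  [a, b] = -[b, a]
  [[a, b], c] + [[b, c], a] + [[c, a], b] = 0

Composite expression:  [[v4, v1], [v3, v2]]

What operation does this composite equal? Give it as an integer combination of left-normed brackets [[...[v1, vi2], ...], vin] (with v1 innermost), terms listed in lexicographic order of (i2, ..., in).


Skip Jacobi rewriting: expand, keep v1-initial words, read off terms.
Composite bracket: [[v4, v1], [v3, v2]]
Full expansion: 8 signed words from ab - ba (2^3 = 8).
Collect the words opening with v1:
  from v1v4v2v3, sign +1: term +[[[v1, v4], v2], v3]
  from v1v4v3v2, sign -1: term -[[[v1, v4], v3], v2]

[[[v1, v4], v2], v3] - [[[v1, v4], v3], v2]


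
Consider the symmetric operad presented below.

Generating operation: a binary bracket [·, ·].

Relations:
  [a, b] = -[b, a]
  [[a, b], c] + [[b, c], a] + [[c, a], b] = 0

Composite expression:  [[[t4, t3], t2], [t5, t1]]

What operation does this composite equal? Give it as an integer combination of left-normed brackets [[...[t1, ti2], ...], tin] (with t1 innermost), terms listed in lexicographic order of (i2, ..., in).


[[[[t1, t5], t2], t3], t4] - [[[[t1, t5], t2], t4], t3] - [[[[t1, t5], t3], t4], t2] + [[[[t1, t5], t4], t3], t2]

Antisymmetry and Jacobi reduce to t1-anchored left-normed brackets.
Composite bracket: [[[t4, t3], t2], [t5, t1]]
Each bracket splits as ab - ba, giving 16 signed words (2^4 = 16).
Collect the words opening with t1:
  t1t5t2t3t4 appears with sign +1, giving the term +[[[[t1, t5], t2], t3], t4]
  t1t5t2t4t3 appears with sign -1, giving the term -[[[[t1, t5], t2], t4], t3]
  t1t5t3t4t2 appears with sign -1, giving the term -[[[[t1, t5], t3], t4], t2]
  t1t5t4t3t2 appears with sign +1, giving the term +[[[[t1, t5], t4], t3], t2]


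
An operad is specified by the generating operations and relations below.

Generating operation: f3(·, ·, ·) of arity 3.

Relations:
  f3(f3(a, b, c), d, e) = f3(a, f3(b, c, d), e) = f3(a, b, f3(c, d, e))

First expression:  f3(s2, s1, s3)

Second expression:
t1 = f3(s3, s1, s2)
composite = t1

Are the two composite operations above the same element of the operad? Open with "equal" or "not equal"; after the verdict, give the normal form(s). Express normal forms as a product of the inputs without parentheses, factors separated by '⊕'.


The first expression, normalized: s2 ⊕ s1 ⊕ s3
The second expression, normalized: s3 ⊕ s1 ⊕ s2
The normal forms differ: not equal.

not equal; the first gives s2 ⊕ s1 ⊕ s3 and the second s3 ⊕ s1 ⊕ s2


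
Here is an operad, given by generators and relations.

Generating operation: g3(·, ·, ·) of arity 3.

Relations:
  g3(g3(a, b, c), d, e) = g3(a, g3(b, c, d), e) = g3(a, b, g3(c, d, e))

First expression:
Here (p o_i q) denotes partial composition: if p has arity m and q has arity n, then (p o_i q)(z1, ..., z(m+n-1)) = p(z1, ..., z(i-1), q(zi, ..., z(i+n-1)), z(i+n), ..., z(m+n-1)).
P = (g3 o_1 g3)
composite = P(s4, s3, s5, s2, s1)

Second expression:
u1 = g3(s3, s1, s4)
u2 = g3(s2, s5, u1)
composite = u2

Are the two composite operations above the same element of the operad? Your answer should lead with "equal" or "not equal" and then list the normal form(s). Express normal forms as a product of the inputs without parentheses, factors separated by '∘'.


The first expression reduces to s4 ∘ s3 ∘ s5 ∘ s2 ∘ s1
The second expression reduces to s2 ∘ s5 ∘ s3 ∘ s1 ∘ s4
Distinct normal forms: not equal.

not equal: they reduce to s4 ∘ s3 ∘ s5 ∘ s2 ∘ s1 and s2 ∘ s5 ∘ s3 ∘ s1 ∘ s4


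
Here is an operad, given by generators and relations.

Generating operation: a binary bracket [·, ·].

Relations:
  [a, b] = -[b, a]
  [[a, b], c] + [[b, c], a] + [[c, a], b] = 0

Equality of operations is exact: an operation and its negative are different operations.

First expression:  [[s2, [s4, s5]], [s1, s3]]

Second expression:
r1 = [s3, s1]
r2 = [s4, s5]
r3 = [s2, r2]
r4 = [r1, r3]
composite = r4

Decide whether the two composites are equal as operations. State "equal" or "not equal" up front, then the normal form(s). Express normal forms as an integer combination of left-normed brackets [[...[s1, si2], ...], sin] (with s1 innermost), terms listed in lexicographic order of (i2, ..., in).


equal; both compose to -[[[[s1, s3], s2], s4], s5] + [[[[s1, s3], s2], s5], s4] + [[[[s1, s3], s4], s5], s2] - [[[[s1, s3], s5], s4], s2]

The first composite normalizes to -[[[[s1, s3], s2], s4], s5] + [[[[s1, s3], s2], s5], s4] + [[[[s1, s3], s4], s5], s2] - [[[[s1, s3], s5], s4], s2]
The second composite normalizes to -[[[[s1, s3], s2], s4], s5] + [[[[s1, s3], s2], s5], s4] + [[[[s1, s3], s4], s5], s2] - [[[[s1, s3], s5], s4], s2]
Identical normal forms: equal.


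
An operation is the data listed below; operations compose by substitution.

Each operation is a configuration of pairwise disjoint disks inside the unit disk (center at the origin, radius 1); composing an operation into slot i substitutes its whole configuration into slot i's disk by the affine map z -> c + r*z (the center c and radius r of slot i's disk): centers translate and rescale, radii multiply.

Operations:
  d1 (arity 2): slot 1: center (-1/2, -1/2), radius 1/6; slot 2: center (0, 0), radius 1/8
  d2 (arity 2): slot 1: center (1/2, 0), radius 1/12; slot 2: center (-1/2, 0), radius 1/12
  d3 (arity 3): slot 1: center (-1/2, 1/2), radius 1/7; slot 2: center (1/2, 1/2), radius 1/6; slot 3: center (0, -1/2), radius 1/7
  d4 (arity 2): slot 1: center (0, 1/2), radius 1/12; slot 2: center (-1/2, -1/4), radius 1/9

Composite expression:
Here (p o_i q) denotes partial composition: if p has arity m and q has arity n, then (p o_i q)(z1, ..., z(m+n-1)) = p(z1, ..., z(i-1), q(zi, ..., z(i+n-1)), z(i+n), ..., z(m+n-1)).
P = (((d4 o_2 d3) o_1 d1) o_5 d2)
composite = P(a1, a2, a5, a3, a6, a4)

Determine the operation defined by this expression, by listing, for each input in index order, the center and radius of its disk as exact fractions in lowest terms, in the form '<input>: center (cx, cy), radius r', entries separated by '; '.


a1: center (-1/24, 11/24), radius 1/72; a2: center (0, 1/2), radius 1/96; a3: center (-4/9, -7/36), radius 1/54; a4: center (-32/63, -11/36), radius 1/756; a5: center (-5/9, -7/36), radius 1/63; a6: center (-31/63, -11/36), radius 1/756


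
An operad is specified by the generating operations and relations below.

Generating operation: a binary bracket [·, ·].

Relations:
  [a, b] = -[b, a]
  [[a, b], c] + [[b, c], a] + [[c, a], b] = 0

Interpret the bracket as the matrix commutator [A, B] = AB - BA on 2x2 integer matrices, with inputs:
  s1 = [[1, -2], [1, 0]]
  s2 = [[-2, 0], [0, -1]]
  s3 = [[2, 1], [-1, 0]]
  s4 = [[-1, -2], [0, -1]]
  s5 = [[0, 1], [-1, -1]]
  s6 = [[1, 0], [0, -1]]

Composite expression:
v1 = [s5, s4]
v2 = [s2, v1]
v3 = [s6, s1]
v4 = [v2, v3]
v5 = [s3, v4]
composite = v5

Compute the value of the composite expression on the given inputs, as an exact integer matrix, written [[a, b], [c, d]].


[[0, 8], [8, 0]]

[s5, s4] = [[-2, -2], [0, 2]]
[s2, [s5, s4]] = [[0, 2], [0, 0]]
[s6, s1] = [[0, -4], [-2, 0]]
[[s2, [s5, s4]], [s6, s1]] = [[-4, 0], [0, 4]]
[s3, [[s2, [s5, s4]], [s6, s1]]] = [[0, 8], [8, 0]]


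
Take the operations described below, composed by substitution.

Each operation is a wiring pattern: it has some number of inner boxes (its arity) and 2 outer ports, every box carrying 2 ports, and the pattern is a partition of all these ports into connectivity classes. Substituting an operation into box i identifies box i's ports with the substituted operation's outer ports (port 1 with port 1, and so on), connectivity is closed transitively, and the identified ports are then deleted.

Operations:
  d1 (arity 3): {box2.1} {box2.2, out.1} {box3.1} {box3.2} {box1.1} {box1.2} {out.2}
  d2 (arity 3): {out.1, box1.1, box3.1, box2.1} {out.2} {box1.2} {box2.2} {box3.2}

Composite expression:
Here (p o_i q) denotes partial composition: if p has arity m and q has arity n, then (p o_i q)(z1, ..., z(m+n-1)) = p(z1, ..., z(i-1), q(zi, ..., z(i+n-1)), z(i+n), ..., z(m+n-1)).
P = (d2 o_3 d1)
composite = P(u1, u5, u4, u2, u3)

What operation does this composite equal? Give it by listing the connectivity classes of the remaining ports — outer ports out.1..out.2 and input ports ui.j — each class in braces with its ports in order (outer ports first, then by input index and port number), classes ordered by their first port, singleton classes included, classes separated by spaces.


Connectivity passes through glued d2-boundaries; trace each wire chain.
d1 over (u4, u2, u3) gives {out.1, u2.2} {out.2} {u2.1} {u3.1} {u3.2} {u4.1} {u4.2}, out.j being that stage's outer ports
d2 over (u1, u5, u4, u2, u3) gives {out.1, u1.1, u2.2, u5.1} {out.2} {u1.2} {u2.1} {u3.1} {u3.2} {u4.1} {u4.2} {u5.2}, out.j being that stage's outer ports

{out.1, u1.1, u2.2, u5.1} {out.2} {u1.2} {u2.1} {u3.1} {u3.2} {u4.1} {u4.2} {u5.2}


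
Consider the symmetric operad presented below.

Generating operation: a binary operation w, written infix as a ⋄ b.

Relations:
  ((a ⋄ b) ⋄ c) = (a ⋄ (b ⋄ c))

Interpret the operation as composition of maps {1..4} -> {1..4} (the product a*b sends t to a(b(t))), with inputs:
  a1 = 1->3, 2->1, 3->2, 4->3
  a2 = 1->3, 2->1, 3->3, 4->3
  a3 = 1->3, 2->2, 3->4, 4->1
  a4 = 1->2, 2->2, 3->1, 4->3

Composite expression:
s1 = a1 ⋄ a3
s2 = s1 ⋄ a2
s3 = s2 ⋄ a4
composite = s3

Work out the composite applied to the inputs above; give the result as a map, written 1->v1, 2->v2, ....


1->2, 2->2, 3->3, 4->3

(a1 ⋄ a3) = 1->2, 2->1, 3->3, 4->3
((a1 ⋄ a3) ⋄ a2) = 1->3, 2->2, 3->3, 4->3
(((a1 ⋄ a3) ⋄ a2) ⋄ a4) = 1->2, 2->2, 3->3, 4->3


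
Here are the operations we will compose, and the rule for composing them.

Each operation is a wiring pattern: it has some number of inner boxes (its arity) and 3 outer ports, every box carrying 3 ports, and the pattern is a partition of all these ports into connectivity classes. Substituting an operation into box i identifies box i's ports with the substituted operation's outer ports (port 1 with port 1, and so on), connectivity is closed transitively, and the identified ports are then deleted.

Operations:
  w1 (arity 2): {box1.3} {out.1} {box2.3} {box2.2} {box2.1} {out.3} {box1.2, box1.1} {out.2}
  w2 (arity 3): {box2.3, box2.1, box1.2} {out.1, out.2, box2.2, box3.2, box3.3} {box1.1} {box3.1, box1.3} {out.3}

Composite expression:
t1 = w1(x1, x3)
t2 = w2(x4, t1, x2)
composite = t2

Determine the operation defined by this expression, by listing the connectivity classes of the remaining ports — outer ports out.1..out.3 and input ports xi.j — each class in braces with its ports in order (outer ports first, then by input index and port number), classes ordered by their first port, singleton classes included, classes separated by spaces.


{out.1, out.2, x2.2, x2.3} {out.3} {x1.1, x1.2} {x1.3} {x2.1, x4.3} {x3.1} {x3.2} {x3.3} {x4.1} {x4.2}


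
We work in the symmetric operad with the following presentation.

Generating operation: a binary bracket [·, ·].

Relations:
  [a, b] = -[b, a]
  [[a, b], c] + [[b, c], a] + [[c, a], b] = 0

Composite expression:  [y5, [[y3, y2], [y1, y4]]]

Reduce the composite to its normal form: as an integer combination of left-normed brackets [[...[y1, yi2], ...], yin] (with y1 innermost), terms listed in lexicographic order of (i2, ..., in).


-[[[[y1, y4], y2], y3], y5] + [[[[y1, y4], y3], y2], y5]


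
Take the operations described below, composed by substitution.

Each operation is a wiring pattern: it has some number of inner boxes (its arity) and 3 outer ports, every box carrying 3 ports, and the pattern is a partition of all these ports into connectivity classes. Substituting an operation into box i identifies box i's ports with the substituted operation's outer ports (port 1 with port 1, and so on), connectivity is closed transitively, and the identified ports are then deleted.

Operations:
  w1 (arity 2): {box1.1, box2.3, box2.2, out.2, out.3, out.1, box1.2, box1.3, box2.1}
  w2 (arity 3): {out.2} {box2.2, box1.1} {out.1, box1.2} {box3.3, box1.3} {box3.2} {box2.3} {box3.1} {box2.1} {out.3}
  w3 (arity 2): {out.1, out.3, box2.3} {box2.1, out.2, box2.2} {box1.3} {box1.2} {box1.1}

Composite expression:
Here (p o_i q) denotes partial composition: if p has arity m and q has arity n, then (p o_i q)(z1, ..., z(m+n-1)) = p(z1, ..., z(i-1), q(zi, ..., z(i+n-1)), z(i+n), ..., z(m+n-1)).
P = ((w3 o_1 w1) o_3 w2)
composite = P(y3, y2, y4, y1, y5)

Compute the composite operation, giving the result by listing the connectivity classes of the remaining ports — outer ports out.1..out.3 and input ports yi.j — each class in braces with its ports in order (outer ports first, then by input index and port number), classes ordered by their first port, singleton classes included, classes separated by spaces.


{out.1, out.3} {out.2, y4.2} {y1.1} {y1.2, y4.1} {y1.3} {y2.1, y2.2, y2.3, y3.1, y3.2, y3.3} {y4.3, y5.3} {y5.1} {y5.2}


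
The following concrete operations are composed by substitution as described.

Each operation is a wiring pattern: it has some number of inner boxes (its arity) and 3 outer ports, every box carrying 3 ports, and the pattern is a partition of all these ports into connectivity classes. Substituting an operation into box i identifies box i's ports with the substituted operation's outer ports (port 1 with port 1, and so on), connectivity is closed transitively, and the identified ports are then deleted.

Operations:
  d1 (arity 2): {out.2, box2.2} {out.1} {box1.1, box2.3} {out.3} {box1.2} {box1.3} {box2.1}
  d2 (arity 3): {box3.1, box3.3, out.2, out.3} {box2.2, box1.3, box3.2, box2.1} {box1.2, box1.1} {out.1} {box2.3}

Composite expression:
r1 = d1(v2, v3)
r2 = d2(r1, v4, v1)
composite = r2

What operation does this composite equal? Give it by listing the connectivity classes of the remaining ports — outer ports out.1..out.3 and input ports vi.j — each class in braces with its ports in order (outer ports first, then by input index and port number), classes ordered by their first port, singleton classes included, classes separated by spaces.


{out.1} {out.2, out.3, v1.1, v1.3} {v1.2, v4.1, v4.2} {v2.1, v3.3} {v2.2} {v2.3} {v3.1} {v3.2} {v4.3}

Two ports join when wires chain via d2-identified ports.
composing d1 on (v2, v3), with out.j its own outer ports: {out.1} {out.2, v3.2} {out.3} {v2.1, v3.3} {v2.2} {v2.3} {v3.1}
composing d2 on (v2, v3, v4, v1), with out.j its own outer ports: {out.1} {out.2, out.3, v1.1, v1.3} {v1.2, v4.1, v4.2} {v2.1, v3.3} {v2.2} {v2.3} {v3.1} {v3.2} {v4.3}


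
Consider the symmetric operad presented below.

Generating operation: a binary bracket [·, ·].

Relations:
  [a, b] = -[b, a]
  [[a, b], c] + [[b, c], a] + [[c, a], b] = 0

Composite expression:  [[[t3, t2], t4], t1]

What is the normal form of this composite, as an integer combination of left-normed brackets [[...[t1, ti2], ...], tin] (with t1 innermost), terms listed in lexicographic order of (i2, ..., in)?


In the tensor algebra, words opening t1 carry the t1-anchored form.
Composite bracket: [[[t3, t2], t4], t1]
The bracket unfolds into 8 signed words via [a, b] = ab - ba (2^3 = 8).
The t1-initial words carry the normal form:
  from t1t2t3t4, sign +1: term +[[[t1, t2], t3], t4]
  from t1t3t2t4, sign -1: term -[[[t1, t3], t2], t4]
  from t1t4t2t3, sign -1: term -[[[t1, t4], t2], t3]
  from t1t4t3t2, sign +1: term +[[[t1, t4], t3], t2]

[[[t1, t2], t3], t4] - [[[t1, t3], t2], t4] - [[[t1, t4], t2], t3] + [[[t1, t4], t3], t2]


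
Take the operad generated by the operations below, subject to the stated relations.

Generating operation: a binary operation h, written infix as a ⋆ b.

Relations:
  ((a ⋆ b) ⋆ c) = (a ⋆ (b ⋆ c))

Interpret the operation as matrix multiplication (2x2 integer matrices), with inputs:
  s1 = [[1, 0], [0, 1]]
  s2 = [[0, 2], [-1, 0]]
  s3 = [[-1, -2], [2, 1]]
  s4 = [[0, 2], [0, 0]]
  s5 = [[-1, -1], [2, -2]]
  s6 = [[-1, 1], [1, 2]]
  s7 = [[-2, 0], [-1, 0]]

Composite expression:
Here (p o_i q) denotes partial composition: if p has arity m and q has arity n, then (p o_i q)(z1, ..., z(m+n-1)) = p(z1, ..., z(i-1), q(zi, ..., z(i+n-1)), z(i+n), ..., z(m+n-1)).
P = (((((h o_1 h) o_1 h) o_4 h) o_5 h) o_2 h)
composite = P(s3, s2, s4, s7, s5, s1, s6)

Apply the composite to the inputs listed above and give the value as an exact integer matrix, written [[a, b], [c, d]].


(s2 ⋆ s4) = [[0, 0], [0, -2]]
(s3 ⋆ (s2 ⋆ s4)) = [[0, 4], [0, -2]]
((s3 ⋆ (s2 ⋆ s4)) ⋆ s7) = [[-4, 0], [2, 0]]
(s1 ⋆ s6) = [[-1, 1], [1, 2]]
(s5 ⋆ (s1 ⋆ s6)) = [[0, -3], [-4, -2]]
(((s3 ⋆ (s2 ⋆ s4)) ⋆ s7) ⋆ (s5 ⋆ (s1 ⋆ s6))) = [[0, 12], [0, -6]]

[[0, 12], [0, -6]]
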